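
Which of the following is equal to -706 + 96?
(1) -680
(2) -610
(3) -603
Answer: 2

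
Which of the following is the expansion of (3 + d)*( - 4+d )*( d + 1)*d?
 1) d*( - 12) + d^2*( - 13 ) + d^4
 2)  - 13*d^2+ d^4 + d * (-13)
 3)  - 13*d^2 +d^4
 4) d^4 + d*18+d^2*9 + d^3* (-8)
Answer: 1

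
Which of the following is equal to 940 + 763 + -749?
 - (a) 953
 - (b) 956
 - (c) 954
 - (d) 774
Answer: c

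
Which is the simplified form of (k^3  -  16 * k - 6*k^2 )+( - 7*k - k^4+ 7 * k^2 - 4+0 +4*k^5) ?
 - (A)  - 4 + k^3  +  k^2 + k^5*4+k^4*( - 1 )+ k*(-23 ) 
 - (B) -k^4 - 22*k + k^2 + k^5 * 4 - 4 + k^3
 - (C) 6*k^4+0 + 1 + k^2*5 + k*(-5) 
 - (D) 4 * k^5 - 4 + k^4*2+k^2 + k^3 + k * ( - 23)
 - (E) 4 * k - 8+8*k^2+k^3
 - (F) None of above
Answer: A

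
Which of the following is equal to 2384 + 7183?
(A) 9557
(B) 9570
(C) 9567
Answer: C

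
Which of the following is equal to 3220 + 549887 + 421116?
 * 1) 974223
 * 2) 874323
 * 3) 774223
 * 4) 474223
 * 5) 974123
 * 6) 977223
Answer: 1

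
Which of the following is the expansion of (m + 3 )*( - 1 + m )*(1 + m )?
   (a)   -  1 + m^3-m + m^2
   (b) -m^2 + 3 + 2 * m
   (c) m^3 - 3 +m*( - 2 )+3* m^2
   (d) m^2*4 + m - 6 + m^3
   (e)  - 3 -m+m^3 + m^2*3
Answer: e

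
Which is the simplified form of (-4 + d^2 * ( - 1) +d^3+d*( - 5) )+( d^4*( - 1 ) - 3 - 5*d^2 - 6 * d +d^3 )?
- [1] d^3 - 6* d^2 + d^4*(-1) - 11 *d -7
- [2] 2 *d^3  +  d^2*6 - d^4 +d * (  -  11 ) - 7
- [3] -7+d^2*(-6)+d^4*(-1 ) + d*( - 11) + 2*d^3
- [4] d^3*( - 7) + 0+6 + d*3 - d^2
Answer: 3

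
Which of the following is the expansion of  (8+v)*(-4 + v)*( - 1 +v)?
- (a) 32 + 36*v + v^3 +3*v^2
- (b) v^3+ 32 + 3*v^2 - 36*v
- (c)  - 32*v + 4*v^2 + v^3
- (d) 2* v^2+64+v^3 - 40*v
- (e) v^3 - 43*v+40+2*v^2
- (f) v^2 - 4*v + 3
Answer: b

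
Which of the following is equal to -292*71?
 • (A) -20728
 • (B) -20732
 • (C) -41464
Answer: B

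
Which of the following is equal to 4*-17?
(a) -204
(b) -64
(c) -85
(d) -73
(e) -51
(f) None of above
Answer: f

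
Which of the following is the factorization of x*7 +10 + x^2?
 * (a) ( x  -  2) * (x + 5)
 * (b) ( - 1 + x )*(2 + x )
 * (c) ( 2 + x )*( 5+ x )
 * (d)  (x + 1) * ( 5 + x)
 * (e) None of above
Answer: c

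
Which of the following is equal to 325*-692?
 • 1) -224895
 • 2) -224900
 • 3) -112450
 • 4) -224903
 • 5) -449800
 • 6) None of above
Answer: 2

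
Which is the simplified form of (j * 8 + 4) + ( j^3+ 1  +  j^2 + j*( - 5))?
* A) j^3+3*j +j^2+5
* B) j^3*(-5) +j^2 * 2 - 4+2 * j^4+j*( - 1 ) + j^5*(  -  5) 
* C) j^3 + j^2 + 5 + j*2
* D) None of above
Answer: A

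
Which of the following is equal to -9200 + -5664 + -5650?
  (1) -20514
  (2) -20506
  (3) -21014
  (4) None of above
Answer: 1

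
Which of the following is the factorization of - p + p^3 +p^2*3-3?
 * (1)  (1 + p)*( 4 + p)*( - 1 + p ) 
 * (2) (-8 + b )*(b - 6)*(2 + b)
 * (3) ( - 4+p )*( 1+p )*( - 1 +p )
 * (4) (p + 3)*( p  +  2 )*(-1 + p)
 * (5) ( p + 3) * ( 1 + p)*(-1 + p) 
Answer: 5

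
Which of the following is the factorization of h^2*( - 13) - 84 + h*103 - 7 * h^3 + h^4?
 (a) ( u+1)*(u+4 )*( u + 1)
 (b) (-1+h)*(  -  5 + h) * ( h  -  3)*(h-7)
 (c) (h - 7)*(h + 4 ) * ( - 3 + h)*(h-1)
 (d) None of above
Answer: c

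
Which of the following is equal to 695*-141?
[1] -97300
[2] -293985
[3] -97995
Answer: 3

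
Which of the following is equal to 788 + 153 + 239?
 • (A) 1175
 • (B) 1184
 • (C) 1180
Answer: C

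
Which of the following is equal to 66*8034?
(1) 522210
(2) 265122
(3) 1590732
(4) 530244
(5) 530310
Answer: 4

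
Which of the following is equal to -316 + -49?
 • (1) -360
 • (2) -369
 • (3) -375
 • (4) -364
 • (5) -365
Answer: 5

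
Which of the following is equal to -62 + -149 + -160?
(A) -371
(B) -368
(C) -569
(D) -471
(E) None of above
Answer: A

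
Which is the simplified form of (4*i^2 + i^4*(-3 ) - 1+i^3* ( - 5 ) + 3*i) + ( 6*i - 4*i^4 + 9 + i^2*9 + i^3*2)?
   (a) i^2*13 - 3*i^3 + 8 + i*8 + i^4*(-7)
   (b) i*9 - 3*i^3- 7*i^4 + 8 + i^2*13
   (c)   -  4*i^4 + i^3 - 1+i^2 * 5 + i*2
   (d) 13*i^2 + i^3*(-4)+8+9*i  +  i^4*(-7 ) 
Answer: b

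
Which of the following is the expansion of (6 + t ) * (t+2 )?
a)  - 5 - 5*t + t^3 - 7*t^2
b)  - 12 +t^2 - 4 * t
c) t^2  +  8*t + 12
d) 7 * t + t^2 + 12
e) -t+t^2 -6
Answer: c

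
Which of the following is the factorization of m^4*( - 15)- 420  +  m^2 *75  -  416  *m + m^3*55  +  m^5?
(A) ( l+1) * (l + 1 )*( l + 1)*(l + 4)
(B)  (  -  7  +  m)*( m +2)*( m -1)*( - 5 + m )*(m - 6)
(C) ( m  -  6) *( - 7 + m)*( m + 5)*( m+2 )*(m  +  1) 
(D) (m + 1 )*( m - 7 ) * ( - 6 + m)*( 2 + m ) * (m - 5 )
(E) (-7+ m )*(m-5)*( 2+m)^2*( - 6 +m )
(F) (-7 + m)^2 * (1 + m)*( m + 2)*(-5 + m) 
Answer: D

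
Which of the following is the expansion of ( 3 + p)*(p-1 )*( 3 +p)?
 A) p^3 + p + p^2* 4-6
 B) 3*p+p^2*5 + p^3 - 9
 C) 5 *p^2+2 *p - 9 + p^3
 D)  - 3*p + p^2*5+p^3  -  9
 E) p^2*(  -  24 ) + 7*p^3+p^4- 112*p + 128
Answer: B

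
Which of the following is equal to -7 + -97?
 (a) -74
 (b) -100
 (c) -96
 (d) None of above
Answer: d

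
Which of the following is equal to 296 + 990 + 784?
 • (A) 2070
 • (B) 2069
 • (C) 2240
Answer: A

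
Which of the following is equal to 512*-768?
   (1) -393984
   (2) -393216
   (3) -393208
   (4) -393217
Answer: 2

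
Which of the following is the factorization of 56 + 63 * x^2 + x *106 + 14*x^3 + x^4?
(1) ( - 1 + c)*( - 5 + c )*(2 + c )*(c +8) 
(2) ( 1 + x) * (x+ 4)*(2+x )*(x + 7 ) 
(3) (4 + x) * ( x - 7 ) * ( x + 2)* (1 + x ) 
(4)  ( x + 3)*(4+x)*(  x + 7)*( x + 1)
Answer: 2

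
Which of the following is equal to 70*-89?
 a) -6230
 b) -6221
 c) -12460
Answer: a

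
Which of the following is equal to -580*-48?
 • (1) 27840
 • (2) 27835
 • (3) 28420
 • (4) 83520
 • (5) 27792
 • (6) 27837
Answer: 1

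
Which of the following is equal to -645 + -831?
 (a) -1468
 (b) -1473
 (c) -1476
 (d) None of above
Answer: c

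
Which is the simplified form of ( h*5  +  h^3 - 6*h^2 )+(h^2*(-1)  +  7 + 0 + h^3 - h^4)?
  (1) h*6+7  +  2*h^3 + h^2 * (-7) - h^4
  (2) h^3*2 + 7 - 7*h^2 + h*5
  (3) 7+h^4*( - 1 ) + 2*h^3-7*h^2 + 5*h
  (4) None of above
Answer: 3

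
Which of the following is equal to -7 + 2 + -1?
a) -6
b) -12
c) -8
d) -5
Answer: a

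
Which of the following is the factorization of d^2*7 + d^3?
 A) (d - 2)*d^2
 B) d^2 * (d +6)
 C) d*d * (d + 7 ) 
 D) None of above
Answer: C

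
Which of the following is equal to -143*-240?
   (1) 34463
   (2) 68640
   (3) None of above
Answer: 3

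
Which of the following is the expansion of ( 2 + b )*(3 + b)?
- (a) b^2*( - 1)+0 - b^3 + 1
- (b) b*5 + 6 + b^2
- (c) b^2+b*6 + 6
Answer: b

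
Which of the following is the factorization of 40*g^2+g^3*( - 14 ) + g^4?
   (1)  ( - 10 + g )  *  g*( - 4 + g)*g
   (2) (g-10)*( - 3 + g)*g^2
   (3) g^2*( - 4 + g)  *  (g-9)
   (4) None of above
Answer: 1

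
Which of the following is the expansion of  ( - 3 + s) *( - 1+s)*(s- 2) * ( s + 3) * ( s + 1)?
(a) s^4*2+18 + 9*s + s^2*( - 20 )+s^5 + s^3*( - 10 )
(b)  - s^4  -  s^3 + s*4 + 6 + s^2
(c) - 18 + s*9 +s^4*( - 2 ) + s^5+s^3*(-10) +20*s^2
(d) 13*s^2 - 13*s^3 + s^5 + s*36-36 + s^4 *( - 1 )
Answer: c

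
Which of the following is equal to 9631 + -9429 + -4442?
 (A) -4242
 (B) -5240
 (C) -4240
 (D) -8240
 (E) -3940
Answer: C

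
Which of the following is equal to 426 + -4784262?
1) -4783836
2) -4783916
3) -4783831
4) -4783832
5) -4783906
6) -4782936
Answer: 1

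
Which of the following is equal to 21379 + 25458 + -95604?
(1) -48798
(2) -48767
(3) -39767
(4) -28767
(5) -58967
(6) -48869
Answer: 2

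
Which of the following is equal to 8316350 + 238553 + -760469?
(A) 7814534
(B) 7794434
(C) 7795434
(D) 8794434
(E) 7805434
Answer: B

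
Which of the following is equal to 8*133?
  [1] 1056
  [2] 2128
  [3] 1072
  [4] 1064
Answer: 4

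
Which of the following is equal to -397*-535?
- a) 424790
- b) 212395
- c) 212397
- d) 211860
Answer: b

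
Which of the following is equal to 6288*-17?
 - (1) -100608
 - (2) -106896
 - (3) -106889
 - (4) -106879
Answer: 2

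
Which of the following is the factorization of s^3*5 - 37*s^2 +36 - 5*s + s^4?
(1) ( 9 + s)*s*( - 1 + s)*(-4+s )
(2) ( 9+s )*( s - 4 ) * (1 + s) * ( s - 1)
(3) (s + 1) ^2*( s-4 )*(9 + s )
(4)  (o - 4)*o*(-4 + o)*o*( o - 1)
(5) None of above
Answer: 2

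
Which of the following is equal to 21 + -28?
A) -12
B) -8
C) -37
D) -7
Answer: D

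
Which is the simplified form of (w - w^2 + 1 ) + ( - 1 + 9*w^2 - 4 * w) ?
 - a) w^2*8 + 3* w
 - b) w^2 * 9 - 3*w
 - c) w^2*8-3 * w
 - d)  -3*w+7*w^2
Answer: c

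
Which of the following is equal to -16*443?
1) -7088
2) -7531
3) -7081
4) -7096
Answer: 1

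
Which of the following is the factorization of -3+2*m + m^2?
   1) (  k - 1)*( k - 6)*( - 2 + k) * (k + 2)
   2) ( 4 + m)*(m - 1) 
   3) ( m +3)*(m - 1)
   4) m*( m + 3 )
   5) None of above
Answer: 3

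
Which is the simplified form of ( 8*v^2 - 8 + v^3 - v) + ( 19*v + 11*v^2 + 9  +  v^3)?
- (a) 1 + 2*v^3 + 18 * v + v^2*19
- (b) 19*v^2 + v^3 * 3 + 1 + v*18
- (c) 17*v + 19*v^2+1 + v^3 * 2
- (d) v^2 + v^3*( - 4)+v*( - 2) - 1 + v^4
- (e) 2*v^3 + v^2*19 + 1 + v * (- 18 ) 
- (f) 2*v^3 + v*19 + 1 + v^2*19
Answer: a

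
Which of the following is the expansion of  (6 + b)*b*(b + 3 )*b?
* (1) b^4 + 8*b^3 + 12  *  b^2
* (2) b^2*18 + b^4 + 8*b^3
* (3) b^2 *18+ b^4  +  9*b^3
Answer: 3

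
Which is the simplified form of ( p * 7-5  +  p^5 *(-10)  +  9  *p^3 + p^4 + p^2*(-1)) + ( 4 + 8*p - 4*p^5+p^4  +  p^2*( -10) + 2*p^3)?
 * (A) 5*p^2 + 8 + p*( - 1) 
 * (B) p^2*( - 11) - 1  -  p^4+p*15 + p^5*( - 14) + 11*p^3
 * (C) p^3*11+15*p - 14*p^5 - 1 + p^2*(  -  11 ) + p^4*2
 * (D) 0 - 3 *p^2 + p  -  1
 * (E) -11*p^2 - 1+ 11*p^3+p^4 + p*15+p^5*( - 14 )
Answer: C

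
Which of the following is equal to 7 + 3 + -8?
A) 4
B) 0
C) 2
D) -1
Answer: C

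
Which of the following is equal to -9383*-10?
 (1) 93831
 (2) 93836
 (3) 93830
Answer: 3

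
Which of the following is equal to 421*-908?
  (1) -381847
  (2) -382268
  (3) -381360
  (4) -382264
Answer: 2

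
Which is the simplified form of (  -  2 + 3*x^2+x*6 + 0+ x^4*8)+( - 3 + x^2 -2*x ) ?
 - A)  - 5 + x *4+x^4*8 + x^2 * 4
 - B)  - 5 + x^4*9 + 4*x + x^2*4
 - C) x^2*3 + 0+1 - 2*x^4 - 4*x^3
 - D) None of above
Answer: A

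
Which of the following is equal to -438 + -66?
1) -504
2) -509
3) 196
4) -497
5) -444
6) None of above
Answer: 1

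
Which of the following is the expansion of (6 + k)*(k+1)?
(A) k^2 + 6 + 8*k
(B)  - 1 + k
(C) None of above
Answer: C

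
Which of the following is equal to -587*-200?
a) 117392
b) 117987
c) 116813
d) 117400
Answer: d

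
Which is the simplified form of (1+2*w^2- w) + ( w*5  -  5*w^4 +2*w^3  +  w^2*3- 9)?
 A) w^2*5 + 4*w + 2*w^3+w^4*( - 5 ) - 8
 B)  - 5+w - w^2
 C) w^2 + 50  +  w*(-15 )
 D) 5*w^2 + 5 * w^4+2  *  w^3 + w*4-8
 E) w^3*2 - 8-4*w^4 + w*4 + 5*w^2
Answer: A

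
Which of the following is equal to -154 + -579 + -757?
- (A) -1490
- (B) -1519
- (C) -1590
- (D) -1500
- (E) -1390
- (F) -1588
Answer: A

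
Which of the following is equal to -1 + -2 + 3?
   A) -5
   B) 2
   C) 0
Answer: C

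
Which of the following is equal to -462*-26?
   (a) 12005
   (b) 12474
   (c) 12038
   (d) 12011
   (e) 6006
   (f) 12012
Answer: f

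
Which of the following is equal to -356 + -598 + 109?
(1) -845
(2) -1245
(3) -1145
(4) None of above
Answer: 1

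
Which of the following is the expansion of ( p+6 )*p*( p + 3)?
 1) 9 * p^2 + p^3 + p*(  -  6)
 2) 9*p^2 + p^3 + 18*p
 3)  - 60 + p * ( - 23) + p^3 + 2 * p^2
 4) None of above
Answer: 2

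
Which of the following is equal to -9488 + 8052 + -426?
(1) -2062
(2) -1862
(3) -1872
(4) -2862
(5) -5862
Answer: 2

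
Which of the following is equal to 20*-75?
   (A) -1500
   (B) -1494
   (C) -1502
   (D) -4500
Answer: A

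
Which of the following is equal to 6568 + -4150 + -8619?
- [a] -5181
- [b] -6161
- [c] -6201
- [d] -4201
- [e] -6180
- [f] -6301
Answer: c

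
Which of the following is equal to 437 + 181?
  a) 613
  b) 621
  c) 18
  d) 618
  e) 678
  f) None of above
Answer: d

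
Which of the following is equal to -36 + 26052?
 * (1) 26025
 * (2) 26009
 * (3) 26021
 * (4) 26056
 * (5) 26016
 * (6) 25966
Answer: 5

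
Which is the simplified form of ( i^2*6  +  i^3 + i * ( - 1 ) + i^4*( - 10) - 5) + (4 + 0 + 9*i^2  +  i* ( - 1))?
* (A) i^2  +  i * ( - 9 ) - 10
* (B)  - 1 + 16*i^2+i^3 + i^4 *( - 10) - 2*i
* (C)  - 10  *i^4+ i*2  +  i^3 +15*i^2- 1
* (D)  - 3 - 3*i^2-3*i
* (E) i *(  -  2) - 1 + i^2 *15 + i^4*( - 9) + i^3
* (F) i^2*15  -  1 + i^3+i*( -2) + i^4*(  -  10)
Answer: F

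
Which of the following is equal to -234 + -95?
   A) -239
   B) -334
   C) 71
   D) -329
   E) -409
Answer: D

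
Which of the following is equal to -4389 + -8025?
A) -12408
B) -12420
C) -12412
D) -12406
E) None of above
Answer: E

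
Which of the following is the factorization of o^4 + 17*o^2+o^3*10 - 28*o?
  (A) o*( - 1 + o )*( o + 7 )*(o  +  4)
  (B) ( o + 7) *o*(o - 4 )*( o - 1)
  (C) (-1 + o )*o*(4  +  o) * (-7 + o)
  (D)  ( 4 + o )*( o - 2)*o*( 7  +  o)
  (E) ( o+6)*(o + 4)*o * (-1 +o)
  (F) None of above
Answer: A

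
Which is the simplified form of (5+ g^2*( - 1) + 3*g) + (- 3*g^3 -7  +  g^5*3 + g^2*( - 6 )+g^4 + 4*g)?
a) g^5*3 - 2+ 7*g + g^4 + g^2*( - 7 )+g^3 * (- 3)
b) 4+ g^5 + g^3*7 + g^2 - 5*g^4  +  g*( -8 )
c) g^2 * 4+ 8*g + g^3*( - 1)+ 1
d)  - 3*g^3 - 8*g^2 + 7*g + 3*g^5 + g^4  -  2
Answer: a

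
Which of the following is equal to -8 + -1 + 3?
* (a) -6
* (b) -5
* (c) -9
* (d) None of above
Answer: a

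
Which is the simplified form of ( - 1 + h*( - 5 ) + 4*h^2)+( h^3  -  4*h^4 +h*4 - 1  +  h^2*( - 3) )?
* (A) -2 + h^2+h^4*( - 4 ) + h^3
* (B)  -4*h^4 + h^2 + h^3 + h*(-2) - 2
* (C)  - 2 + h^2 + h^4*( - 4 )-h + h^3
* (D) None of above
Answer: C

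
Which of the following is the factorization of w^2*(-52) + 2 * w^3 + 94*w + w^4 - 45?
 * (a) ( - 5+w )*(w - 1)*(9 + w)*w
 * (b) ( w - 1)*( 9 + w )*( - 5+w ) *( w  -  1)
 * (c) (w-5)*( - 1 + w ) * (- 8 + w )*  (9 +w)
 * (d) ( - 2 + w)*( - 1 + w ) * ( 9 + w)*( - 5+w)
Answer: b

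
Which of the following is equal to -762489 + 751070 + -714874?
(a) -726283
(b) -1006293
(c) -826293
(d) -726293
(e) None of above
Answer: d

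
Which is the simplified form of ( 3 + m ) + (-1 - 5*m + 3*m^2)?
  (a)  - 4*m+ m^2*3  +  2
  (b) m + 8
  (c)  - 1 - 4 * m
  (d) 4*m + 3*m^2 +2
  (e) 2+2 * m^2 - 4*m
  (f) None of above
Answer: a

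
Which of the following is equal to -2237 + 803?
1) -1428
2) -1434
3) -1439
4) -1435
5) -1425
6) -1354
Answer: 2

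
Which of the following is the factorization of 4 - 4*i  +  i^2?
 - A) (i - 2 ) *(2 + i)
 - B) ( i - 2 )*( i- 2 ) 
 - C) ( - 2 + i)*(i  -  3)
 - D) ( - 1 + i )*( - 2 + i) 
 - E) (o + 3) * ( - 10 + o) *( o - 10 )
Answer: B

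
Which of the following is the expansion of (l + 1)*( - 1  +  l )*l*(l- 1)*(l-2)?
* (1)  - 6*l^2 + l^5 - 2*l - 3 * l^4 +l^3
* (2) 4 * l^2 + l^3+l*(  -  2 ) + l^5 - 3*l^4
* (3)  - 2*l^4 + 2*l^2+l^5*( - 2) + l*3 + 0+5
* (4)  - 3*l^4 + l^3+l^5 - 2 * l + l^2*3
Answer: 4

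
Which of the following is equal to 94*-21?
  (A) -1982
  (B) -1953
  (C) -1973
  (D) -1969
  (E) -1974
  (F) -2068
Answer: E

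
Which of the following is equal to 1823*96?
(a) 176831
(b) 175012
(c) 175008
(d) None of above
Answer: c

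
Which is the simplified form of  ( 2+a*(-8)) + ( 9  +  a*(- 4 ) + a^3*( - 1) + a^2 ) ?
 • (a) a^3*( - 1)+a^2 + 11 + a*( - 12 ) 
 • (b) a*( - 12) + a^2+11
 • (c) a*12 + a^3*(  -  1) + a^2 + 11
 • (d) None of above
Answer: a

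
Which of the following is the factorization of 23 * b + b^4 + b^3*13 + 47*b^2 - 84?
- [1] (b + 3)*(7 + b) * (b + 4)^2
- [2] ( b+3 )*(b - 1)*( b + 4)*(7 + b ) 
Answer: 2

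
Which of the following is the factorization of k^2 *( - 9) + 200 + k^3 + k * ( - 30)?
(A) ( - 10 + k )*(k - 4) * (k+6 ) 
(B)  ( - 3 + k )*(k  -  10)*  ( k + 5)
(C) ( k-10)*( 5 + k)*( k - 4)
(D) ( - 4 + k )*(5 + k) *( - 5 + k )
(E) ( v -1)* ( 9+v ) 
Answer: C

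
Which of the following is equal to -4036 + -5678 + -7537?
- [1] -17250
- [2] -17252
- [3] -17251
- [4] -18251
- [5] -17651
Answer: 3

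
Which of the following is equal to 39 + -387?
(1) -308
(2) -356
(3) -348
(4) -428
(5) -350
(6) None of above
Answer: 3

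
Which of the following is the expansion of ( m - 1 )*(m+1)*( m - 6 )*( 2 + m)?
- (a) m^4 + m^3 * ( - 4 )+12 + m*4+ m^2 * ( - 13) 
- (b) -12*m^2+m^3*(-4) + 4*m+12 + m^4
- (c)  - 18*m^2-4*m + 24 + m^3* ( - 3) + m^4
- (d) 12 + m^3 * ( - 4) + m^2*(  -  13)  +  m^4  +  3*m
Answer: a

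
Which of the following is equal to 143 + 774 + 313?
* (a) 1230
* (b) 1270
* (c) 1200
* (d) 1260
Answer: a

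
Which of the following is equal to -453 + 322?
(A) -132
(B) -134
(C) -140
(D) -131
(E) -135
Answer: D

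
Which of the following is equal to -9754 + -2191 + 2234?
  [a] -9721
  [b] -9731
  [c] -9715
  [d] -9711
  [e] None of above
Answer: d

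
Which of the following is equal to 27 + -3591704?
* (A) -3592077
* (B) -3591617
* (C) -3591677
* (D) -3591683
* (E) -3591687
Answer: C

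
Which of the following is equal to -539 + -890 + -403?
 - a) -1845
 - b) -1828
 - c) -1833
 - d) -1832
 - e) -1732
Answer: d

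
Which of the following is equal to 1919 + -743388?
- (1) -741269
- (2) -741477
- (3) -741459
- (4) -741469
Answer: 4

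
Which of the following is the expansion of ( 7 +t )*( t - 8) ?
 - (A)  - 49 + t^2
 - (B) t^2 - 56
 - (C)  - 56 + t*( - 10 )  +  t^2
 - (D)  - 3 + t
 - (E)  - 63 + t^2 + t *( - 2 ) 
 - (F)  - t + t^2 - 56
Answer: F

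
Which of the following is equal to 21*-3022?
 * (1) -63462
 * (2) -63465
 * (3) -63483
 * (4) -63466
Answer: 1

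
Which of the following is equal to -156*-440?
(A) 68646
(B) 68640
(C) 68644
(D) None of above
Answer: B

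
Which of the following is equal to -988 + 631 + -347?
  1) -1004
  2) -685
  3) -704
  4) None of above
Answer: 3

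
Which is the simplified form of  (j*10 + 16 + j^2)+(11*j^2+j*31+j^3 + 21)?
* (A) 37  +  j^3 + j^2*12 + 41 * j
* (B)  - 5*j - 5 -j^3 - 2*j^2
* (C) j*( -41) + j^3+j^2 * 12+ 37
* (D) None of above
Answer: A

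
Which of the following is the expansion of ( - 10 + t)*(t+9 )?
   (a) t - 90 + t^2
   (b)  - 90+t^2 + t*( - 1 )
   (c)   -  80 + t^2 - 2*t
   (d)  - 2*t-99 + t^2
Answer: b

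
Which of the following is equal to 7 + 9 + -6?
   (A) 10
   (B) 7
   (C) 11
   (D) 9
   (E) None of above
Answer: A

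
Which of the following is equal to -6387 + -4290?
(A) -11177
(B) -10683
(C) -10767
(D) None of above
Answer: D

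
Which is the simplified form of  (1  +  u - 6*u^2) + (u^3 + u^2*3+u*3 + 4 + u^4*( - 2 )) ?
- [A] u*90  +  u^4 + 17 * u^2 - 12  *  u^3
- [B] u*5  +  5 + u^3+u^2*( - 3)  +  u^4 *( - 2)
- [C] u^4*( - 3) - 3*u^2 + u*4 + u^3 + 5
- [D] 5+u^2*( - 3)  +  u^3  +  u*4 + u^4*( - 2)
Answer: D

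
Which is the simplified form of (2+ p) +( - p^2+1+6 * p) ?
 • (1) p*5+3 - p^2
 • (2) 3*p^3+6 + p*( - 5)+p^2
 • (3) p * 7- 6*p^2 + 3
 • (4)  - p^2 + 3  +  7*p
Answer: 4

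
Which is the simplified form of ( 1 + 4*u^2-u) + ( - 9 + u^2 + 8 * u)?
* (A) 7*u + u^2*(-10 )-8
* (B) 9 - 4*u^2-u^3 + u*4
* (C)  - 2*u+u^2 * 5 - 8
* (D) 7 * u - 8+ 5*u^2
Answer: D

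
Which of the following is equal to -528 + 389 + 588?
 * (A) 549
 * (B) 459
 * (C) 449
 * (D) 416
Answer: C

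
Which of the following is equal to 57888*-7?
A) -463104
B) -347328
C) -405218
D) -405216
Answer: D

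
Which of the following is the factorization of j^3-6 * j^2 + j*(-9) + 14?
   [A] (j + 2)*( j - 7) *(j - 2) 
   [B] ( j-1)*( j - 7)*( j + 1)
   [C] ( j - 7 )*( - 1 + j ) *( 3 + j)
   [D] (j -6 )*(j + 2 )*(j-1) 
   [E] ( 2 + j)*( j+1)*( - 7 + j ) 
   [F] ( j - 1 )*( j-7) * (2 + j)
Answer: F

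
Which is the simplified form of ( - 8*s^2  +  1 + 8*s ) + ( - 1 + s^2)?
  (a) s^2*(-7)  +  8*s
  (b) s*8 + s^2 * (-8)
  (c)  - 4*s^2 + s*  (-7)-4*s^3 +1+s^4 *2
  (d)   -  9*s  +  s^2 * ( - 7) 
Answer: a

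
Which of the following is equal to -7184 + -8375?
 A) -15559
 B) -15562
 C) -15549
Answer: A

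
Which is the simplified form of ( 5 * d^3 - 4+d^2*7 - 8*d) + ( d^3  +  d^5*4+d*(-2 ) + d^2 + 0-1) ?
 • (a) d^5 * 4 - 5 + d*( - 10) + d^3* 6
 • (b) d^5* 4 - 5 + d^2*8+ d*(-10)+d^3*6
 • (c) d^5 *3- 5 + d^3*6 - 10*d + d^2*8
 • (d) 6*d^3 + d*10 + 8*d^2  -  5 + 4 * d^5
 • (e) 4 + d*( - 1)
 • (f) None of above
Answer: b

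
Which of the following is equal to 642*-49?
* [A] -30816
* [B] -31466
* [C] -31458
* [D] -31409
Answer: C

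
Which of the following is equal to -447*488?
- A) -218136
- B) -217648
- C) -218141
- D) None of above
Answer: A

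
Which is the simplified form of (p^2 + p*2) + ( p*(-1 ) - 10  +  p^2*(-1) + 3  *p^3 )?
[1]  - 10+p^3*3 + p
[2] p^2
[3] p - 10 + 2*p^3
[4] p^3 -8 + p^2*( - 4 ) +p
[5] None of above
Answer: 1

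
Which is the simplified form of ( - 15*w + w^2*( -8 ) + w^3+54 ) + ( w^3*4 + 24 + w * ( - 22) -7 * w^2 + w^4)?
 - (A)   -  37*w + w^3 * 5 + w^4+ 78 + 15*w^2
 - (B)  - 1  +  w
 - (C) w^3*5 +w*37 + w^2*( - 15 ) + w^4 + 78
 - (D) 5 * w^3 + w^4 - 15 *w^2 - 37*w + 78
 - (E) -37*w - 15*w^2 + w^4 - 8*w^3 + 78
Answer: D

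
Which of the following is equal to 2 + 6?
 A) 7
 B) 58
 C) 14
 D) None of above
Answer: D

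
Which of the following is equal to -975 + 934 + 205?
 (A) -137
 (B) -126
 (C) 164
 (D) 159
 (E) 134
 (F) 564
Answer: C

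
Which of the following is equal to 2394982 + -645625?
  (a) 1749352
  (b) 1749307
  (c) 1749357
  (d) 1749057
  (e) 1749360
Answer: c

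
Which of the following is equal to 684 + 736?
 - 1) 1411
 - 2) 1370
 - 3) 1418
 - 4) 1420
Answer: 4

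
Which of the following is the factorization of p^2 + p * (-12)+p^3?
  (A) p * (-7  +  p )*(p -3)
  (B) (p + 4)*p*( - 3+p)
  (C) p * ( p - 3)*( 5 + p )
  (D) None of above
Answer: B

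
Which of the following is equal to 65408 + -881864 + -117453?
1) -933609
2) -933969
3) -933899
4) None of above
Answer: 4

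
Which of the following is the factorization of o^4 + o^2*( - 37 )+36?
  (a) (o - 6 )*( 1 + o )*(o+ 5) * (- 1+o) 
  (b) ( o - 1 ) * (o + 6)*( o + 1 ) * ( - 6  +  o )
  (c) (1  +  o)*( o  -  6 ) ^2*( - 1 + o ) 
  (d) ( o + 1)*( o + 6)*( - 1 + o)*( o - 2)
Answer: b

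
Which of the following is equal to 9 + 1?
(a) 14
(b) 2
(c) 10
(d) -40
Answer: c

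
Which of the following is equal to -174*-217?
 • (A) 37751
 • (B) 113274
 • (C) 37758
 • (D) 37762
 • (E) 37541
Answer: C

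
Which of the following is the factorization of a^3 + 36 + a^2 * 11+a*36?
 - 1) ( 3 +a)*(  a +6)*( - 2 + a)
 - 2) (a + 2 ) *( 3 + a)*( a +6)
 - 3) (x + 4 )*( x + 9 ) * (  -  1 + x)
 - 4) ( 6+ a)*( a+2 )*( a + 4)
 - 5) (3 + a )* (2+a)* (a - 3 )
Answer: 2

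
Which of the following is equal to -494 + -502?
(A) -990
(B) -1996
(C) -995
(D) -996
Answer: D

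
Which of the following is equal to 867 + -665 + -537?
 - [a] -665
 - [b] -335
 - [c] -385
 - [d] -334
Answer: b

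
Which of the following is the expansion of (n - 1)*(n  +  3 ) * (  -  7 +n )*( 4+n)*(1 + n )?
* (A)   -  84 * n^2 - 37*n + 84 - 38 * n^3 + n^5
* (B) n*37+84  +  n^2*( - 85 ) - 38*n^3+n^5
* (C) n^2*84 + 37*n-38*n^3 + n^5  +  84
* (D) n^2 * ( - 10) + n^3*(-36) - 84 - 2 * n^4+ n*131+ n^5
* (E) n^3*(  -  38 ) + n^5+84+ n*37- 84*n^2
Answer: E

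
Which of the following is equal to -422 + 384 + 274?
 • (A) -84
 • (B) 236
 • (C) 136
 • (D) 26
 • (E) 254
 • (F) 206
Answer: B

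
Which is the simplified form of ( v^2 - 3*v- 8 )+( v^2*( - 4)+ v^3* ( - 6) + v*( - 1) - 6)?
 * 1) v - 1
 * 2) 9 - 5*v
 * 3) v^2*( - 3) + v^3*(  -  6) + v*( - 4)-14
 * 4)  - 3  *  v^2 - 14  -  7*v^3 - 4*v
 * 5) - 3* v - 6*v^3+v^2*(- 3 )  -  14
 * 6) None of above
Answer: 3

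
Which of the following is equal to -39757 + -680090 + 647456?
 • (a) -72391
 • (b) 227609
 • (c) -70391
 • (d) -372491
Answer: a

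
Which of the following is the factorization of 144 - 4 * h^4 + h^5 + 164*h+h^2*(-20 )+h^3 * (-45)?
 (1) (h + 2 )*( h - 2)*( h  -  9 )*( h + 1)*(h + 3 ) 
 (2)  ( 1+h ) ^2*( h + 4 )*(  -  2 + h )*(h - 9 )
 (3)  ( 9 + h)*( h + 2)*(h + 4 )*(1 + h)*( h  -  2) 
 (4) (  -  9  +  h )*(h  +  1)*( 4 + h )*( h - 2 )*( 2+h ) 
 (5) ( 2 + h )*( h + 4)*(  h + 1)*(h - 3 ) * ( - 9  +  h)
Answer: 4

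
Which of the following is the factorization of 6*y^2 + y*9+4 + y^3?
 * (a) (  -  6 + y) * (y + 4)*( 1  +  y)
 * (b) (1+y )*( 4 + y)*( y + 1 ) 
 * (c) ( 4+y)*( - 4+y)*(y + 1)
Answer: b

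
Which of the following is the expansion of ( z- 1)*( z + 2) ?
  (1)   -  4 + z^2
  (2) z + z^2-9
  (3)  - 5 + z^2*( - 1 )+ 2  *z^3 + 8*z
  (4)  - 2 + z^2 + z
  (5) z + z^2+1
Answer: 4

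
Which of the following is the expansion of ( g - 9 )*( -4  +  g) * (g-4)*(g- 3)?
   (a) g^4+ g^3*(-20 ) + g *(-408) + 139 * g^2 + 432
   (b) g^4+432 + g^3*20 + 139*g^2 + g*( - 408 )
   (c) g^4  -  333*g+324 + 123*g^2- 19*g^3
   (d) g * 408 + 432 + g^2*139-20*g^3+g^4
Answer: a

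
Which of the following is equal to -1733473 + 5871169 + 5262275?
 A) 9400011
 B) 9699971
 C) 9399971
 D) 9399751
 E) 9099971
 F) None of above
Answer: C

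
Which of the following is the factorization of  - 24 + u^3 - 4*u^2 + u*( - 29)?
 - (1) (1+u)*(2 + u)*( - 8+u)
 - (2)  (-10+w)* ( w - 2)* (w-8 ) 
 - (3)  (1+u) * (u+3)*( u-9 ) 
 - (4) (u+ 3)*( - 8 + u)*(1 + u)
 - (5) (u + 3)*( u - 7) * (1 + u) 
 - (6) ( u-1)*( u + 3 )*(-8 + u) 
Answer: 4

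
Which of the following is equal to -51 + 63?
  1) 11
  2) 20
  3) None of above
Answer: 3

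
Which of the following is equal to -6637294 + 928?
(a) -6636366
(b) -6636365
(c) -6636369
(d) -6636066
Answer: a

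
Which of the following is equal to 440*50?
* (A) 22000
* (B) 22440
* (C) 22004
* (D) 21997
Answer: A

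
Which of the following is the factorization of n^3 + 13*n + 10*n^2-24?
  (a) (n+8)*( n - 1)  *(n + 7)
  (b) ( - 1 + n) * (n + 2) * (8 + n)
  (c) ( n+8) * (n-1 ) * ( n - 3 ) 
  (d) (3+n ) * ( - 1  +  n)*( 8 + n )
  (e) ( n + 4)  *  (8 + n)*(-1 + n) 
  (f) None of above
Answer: d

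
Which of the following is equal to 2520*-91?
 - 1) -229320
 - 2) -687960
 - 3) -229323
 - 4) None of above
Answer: 1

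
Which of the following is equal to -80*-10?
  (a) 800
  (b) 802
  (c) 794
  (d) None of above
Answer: a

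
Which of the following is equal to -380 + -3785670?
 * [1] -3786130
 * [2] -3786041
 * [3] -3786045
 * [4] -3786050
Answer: 4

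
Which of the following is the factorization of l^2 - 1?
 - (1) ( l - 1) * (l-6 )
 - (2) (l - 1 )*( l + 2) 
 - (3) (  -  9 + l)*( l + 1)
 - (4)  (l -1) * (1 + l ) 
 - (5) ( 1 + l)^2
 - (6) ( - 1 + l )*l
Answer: 4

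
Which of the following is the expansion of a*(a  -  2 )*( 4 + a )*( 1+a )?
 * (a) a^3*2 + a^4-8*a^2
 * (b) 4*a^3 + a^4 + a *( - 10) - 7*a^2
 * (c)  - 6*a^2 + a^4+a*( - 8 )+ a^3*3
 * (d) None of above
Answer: c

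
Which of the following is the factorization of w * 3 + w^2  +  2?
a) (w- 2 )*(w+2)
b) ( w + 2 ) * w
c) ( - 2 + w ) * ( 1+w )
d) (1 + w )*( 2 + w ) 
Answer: d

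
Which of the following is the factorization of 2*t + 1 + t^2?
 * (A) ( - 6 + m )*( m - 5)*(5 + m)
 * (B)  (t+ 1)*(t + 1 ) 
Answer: B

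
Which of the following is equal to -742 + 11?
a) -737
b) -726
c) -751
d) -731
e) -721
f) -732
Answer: d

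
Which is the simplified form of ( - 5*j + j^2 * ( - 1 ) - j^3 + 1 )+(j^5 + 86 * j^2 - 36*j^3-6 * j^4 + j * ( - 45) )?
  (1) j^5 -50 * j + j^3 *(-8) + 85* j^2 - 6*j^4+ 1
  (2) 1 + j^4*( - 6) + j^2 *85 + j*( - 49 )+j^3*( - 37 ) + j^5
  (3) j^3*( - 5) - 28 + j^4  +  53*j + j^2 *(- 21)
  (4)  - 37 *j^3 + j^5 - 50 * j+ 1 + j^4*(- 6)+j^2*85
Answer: 4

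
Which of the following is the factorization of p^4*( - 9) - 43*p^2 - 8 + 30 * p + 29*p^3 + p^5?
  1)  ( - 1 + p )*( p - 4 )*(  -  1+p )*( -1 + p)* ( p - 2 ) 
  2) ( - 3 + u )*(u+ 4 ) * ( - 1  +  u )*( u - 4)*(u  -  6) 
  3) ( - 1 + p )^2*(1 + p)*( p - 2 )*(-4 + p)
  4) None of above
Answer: 1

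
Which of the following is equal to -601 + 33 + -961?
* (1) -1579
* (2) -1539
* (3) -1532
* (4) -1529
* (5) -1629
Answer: 4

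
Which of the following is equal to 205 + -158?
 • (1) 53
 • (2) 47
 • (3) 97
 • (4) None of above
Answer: 2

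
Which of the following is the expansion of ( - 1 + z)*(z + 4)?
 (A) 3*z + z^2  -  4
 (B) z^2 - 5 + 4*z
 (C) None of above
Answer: A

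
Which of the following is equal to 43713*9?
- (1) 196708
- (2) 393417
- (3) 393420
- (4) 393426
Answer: 2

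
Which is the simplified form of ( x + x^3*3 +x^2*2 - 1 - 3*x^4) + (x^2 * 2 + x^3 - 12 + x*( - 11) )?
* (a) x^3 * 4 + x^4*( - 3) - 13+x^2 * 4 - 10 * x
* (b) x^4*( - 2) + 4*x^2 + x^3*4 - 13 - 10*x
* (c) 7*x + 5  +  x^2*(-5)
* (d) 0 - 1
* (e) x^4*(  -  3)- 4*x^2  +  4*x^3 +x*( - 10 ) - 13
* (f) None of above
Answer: a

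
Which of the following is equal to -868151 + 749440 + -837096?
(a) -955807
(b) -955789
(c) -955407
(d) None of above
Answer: a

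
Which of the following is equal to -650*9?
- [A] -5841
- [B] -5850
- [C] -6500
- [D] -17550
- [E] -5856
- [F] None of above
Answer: B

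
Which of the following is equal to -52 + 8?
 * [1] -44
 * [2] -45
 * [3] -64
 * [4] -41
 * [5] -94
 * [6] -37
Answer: 1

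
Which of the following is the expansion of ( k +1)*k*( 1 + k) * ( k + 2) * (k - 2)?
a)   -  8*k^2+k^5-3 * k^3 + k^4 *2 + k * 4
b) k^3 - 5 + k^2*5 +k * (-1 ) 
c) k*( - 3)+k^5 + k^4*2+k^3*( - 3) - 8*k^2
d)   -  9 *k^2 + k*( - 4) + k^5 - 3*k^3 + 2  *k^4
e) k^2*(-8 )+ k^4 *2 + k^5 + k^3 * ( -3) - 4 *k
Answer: e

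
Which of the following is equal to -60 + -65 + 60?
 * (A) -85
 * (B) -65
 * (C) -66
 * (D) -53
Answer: B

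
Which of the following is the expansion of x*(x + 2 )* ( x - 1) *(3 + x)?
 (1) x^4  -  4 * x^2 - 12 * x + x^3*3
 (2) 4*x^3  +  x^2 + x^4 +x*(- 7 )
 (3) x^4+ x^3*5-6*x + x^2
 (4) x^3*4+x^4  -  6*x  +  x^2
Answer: 4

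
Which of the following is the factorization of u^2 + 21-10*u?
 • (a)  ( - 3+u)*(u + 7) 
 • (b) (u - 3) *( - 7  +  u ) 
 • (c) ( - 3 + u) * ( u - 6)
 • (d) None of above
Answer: b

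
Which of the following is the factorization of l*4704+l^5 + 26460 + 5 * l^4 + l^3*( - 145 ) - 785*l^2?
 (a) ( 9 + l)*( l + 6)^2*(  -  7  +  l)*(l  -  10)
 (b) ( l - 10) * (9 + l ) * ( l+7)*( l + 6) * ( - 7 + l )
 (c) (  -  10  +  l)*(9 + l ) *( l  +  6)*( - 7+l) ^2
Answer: b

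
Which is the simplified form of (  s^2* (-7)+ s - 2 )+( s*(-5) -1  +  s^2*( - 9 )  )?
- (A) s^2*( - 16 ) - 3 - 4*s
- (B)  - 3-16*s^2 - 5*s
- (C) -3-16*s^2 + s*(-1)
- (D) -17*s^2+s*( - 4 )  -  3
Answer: A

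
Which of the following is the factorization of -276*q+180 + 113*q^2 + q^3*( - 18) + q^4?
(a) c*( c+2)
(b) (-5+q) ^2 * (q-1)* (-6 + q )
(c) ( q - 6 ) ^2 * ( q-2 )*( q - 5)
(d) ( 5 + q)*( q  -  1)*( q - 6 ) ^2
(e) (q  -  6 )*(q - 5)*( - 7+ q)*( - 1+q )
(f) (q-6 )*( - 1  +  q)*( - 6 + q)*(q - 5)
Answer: f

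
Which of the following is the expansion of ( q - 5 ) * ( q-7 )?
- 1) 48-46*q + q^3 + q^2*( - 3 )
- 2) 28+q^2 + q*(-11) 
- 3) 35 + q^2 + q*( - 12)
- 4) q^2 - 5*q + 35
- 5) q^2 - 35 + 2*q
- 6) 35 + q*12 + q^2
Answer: 3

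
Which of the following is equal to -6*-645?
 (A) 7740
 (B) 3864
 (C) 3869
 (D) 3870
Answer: D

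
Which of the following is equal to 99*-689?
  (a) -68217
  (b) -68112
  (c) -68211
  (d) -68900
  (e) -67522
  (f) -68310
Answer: c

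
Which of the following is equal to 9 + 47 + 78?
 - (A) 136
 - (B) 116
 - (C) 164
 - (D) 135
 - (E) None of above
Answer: E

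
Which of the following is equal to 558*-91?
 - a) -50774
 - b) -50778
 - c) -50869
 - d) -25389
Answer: b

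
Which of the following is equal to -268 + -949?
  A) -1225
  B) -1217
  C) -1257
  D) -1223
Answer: B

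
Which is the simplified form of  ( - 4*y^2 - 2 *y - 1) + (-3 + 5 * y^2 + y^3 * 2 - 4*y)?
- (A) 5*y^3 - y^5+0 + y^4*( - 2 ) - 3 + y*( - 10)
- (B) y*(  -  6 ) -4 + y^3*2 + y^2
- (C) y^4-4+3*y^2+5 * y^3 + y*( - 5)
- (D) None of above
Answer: B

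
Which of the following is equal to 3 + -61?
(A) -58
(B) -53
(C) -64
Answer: A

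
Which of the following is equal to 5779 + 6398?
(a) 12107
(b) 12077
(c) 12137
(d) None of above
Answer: d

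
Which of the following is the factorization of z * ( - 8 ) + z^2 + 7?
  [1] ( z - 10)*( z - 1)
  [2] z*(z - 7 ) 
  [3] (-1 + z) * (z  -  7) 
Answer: 3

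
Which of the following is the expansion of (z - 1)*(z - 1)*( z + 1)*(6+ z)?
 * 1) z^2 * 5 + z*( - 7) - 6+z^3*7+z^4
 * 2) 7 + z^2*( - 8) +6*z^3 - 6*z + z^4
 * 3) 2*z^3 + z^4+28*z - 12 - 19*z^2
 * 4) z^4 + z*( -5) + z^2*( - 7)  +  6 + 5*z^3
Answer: 4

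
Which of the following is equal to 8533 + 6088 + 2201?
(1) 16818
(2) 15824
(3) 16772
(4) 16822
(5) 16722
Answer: 4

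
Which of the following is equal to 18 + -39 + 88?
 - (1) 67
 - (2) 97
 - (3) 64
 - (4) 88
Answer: 1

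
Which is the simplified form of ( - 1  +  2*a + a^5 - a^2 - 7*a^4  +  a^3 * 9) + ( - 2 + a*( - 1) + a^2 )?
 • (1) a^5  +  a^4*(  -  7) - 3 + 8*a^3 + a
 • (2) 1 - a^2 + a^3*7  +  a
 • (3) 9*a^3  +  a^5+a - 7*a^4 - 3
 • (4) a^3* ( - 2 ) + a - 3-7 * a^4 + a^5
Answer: 3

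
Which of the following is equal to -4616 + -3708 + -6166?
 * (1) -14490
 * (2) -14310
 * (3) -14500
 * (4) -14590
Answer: 1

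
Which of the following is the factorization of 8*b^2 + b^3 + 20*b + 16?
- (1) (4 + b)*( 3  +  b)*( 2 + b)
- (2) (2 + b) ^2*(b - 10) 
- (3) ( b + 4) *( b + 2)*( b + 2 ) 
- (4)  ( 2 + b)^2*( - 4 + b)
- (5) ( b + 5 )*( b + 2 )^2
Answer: 3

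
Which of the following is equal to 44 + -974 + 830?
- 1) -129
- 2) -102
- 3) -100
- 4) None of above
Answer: 3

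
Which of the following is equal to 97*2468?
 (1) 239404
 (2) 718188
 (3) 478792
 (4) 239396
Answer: 4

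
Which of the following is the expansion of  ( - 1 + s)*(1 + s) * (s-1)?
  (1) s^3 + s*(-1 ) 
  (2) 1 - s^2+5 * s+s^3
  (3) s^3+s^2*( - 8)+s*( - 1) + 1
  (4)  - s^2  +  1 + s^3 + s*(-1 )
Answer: 4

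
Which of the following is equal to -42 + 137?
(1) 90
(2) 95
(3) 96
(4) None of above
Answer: 2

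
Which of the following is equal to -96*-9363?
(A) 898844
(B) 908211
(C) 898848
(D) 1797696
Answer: C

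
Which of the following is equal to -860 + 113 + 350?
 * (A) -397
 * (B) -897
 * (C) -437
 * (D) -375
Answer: A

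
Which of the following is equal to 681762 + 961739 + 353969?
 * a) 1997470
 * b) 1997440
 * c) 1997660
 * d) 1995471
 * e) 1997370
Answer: a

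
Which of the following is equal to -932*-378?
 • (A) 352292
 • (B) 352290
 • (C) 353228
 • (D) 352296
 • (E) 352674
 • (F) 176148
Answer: D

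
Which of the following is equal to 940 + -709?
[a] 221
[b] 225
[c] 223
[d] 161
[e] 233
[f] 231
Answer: f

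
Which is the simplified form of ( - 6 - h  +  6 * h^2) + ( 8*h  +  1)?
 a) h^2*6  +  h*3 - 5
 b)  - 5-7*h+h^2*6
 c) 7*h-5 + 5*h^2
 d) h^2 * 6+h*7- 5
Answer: d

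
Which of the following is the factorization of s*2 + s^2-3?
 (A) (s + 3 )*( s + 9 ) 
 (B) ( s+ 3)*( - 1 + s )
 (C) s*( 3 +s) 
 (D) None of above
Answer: B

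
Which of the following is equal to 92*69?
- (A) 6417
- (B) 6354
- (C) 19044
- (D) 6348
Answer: D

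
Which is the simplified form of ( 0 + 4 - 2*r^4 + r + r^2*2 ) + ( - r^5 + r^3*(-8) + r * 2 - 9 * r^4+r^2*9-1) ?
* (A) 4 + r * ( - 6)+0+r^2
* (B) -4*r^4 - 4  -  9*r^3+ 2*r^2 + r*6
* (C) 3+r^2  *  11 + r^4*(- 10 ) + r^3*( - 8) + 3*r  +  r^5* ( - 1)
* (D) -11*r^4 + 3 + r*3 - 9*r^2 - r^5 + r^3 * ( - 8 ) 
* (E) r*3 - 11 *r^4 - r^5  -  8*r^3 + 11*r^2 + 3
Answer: E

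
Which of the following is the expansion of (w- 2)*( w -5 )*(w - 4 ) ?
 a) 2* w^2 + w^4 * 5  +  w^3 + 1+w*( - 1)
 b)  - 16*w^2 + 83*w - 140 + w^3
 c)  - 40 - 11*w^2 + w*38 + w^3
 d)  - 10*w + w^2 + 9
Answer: c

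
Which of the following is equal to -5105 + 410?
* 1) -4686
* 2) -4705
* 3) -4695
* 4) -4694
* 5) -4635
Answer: 3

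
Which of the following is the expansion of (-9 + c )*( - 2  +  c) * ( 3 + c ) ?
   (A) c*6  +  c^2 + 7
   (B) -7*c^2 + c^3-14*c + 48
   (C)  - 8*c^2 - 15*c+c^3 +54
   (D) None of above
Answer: C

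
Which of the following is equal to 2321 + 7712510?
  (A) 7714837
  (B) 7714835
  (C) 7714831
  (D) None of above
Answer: C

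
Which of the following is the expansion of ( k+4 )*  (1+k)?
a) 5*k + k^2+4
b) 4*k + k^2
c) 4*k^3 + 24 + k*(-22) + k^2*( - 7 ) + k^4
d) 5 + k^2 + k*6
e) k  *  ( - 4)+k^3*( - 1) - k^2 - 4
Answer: a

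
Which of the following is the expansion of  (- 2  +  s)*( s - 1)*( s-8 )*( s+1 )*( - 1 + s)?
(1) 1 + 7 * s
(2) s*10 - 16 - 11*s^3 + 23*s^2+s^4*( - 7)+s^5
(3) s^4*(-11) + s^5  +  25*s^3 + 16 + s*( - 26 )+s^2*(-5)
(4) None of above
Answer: 3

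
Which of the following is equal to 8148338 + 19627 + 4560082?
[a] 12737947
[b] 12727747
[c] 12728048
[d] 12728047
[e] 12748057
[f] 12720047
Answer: d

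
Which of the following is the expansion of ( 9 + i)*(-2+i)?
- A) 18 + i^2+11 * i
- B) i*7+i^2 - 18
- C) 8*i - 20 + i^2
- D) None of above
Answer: B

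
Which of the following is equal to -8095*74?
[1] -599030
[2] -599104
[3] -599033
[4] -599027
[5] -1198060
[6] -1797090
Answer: 1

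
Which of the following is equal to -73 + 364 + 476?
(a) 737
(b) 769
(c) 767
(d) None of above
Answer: c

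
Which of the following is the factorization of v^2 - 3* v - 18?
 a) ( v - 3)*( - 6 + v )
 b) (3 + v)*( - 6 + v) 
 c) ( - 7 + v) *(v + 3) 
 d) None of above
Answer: b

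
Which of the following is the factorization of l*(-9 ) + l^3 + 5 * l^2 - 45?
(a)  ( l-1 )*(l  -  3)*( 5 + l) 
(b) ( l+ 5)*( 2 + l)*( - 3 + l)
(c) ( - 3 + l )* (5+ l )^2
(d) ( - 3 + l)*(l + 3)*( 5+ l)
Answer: d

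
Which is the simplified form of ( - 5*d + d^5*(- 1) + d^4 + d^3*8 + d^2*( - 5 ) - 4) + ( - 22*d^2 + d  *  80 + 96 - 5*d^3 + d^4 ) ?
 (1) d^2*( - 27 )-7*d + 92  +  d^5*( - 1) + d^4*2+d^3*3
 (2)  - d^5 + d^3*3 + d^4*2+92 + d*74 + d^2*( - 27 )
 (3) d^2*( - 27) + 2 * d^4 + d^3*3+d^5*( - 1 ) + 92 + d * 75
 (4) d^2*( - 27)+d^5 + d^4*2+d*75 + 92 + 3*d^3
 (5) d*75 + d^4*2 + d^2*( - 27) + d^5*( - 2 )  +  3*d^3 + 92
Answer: 3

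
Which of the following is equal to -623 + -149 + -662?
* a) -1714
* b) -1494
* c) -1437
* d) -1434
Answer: d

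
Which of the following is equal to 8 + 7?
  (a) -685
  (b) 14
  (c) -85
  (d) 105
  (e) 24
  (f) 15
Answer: f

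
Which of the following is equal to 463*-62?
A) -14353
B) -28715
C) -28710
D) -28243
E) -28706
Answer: E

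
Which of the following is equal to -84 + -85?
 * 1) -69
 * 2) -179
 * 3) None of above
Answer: 3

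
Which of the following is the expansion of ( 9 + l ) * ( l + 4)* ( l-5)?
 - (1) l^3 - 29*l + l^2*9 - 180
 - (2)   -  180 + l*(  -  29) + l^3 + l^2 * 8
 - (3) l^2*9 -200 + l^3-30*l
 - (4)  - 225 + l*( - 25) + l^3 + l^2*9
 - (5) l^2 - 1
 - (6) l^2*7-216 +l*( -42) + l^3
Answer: 2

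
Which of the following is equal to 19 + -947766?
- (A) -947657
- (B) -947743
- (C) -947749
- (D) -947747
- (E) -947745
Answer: D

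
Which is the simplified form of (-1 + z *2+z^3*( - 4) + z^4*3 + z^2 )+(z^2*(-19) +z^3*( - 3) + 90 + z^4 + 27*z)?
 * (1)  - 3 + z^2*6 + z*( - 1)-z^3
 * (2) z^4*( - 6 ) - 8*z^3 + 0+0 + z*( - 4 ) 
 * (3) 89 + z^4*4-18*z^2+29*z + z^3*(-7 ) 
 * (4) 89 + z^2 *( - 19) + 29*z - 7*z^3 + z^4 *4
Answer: 3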